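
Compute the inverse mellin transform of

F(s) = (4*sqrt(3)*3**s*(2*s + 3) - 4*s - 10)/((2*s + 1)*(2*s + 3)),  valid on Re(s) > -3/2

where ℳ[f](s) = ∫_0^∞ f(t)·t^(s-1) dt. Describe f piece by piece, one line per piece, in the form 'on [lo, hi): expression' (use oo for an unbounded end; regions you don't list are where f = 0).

split f at 1: ℳ[f](s) collects 2 kernel integrals
on [0, 1) integrate f = t**(3/2) against the kernel
on [1, 3): add ∫ 2*sqrt(t)·t^(s-1) dt

on [0, 1): t**(3/2)
on [1, 3): 2*sqrt(t)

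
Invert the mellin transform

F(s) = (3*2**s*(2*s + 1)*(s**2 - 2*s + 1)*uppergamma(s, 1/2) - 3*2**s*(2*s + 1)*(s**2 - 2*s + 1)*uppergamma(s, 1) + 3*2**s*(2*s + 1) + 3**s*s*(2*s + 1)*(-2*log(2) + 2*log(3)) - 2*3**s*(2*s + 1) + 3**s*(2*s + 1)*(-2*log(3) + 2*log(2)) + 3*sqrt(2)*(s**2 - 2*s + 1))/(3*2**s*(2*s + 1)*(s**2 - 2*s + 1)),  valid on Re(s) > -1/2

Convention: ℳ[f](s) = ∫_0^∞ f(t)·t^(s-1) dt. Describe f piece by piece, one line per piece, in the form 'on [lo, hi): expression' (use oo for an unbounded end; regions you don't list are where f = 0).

along the cuts 1/2, 1, ℳ[f](s) splits into 3 integrals
between 0 and 1/2 the integrand is sqrt(t)·t^(s-1)
on [1/2, 1): add ∫ exp(-t)·t^(s-1) dt
the [1, 3/2) slice contributes ∫ log(t)/t·t^(s-1) dt

on [0, 1/2): sqrt(t)
on [1/2, 1): exp(-t)
on [1, 3/2): log(t)/t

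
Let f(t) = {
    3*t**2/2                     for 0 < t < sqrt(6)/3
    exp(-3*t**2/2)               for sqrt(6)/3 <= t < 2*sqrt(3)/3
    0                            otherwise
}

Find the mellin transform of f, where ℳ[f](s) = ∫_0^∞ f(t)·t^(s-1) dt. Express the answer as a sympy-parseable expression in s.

((s/2 + 1)*uppergamma(s/2, 1) - (s/2 + 1)*uppergamma(s/2, 2) + 1)/(2*(3/2)**(s/2)*(s/2 + 1))
  Re(s) > -2

peel off the power substitution: 3*t/2 on [0, 2/3); exp(-3*t/2) on [2/3, 4/3)
remove the common scale on t first: t on [0, 1); exp(-t) on [1, 2)
decompose at sqrt(6)/3; ℳ[f](s) sums the 2 pieces' integrals
[0, sqrt(6)/3) adds the kernel integral of 3*t**2/2
on [sqrt(6)/3, 2*sqrt(3)/3) integrate f = exp(-3*t**2/2) against the kernel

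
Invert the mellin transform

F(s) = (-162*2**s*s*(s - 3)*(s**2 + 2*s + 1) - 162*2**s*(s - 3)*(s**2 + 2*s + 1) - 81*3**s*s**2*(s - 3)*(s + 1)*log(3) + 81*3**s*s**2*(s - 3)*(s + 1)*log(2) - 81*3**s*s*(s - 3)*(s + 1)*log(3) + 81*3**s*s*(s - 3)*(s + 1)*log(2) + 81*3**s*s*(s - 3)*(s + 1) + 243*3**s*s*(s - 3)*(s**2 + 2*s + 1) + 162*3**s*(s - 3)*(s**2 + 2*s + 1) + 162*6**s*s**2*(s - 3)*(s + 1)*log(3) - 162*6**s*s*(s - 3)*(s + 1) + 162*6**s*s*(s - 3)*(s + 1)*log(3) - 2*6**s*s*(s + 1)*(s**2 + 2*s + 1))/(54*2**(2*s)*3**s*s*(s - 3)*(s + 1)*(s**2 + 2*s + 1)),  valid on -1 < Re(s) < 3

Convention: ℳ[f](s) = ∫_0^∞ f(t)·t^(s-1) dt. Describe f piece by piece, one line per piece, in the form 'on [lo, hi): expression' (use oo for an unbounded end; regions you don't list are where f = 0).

on [0, 1/6): 6*t
on [1/6, 1/4): 6*t + 3
on [1/4, 1/2): 6*t*log(6*t)
on [1/2, oo): 1/(216*t**3)

reversing the common scale on t: 2*t on [0, 1/2); 2*t + 3 on [1/2, 3/4); 2*t*log(2*t) on [3/4, 3/2); …
undo the common scale on t: t on [0, 1); t + 3 on [1, 3/2); t*log(t) on [3/2, 3); …
along the cuts 1/6, 1/4, 1/2, ℳ[f](s) splits into 4 integrals
∫ over [0, 1/6) of 6*t·t^(s-1) joins the sum
the [1/6, 1/4) slice contributes ∫ (6*t + 3)·t^(s-1) dt
∫ over [1/4, 1/2) of 6*t*log(6*t)·t^(s-1) joins the sum
piece [1/2, ∞): integrate 1/(216*t**3) against the kernel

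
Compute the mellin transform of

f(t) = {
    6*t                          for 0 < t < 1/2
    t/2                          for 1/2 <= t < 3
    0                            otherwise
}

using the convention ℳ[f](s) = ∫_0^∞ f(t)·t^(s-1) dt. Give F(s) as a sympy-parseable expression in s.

(6*6**s + 11)/(4*2**s*(s + 1))
  Re(s) > -1

along the cuts 1/2, ℳ[f](s) splits into 2 integrals
the [0, 1/2) slice contributes ∫ 6*t·t^(s-1) dt
between 1/2 and 3 the integrand is t/2·t^(s-1)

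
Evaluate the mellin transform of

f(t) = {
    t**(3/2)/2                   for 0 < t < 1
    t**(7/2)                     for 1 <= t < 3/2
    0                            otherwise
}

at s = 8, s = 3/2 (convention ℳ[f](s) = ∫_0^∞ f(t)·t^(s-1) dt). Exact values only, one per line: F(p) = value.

treat the 2 regions marked off by 1 separately and sum
segment 0 to 1 holds t**(3/2)/2; add its integral
for t in [1, 3/2): the term is ∫ t**(7/2)·t^(s-1)

F(8) = -15/437 + 177147*sqrt(6)/47104
F(3/2) = 713/480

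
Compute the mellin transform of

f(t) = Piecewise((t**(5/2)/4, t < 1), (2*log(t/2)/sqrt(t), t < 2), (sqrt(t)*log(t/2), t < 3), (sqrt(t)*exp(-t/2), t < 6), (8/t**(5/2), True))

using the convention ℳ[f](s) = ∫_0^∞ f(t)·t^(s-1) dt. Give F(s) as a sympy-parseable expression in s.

peel off the shared t-power: t**2/4 on [0, 1); 2*log(t/2)/t on [1, 2); log(t/2) on [2, 3); …
back out the common scale on t: t**2 on [0, 1/2); log(t)/t on [1/2, 1); log(t) on [1, 3/2); …
linearity at 1, 2, 3, 6 turns ℳ[f](s) into 5 summed integrals
piece [0, 1): integrate t**(5/2)/4 against the kernel
on [1, 2) integrate f = 2*log(t/2)/sqrt(t) against the kernel
[2, 3) adds the kernel integral of sqrt(t)*log(t/2)
for t in [3, 6): the term is ∫ sqrt(t)*exp(-t/2)·t^(s-1)
over [6, ∞), the kernel integral of 8/t**(5/2) enters the sum

(108*2**(s + 1/2)*(-2*s + (s + 1/2)**2)*(s - 5/2)*(s + 1/2)**2*(s + 5/2)*uppergamma(s + 1/2, 3/2) - 108*2**(s + 1/2)*(-2*s + (s + 1/2)**2)*(s - 5/2)*(s + 1/2)**2*(s + 5/2)*uppergamma(s + 1/2, 3) + 108*2**(s + 1/2)*(-2*s + (s + 1/2)**2)*(s - 5/2)*(s + 5/2) - 108*2**(s + 1/2)*(s - 5/2)*(s + 1/2)**2*(s + 5/2) - 108*3**(s + 1/2)*(-2*s + (s + 1/2)**2)*(s - 5/2)*(s + 1/2)*(s + 5/2)*log(2) + 108*3**(s + 1/2)*(-2*s + (s + 1/2)**2)*(s - 5/2)*(s + 1/2)*(s + 5/2)*log(3) - 108*3**(s + 1/2)*(-2*s + (s + 1/2)**2)*(s - 5/2)*(s + 5/2) - 4*6**(s + 1/2)*(-2*s + (s + 1/2)**2)*(s + 1/2)**2*(s + 5/2) + 27*(-2*s + (s + 1/2)**2)*(s - 5/2)*(s + 1/2)**2 + 216*(s - 5/2)*(s + 1/2)**3*(s + 5/2)*log(2) - 216*(s - 5/2)*(s + 1/2)**2*(s + 5/2)*log(2) + 216*(s - 5/2)*(s + 1/2)**2*(s + 5/2))/(108*(-2*s + (s + 1/2)**2)*(s - 5/2)*(s + 1/2)**2*(s + 5/2))
  -5/2 < Re(s) < 5/2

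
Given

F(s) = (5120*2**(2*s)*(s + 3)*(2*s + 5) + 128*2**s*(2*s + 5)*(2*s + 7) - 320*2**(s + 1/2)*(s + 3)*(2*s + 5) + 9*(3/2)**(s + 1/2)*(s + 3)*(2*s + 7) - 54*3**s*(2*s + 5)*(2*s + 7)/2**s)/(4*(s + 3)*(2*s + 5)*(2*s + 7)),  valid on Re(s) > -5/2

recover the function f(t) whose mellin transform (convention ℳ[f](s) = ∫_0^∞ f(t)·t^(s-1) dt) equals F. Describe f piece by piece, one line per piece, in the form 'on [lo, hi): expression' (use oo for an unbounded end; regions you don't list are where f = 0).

split f at 3/2, 2: ℳ[f](s) collects 3 kernel integrals
for t in [0, 3/2): the term is ∫ t**(5/2)/2·t^(s-1)
between 3/2 and 2 the integrand is 4*t**3·t^(s-1)
on [2, 4) integrate f = 5*t**(7/2) against the kernel

on [0, 3/2): t**(5/2)/2
on [3/2, 2): 4*t**3
on [2, 4): 5*t**(7/2)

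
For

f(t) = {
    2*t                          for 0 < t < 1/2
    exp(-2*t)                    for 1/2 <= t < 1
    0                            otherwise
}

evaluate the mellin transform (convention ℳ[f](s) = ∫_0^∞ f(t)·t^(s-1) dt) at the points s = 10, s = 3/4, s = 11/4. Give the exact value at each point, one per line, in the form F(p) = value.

F(10) = (-29493376 + exp(2) + 10850510*E)*exp(-2)/11264
F(3/4) = 2**(1/4)*(-7*uppergamma(3/4, 2) + 7*uppergamma(3/4, 1) + 4)/14
F(11/4) = 2**(1/4)*(-15*uppergamma(11/4, 2) + 4 + 15*uppergamma(11/4, 1))/120

invert the common scale on t to get t on [0, 1); exp(-t) on [1, 2)
cuts at 1/2: linearity sums the 2 kernel integrals
the [0, 1/2) slice contributes ∫ 2*t·t^(s-1) dt
segment 1/2 to 1 holds exp(-2*t); add its integral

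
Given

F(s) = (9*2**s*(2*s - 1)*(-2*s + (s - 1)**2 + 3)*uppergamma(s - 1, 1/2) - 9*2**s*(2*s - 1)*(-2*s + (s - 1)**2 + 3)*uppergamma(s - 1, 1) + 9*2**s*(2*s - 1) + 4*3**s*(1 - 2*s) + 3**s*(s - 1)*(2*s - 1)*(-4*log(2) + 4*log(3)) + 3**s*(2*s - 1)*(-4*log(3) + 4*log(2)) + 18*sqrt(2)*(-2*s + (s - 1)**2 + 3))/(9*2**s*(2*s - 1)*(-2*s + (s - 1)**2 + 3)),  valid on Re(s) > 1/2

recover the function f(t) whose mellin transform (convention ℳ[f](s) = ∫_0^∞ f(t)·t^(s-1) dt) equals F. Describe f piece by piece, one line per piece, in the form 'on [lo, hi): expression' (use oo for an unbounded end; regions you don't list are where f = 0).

strip the shared t-power: sqrt(t) on [0, 1/2); exp(-t) on [1/2, 1); log(t)/t on [1, 3/2)
integrate the 3 segments split at 1/2, 1, then add the results
over [0, 1/2), the kernel integral of 1/sqrt(t) enters the sum
between 1/2 and 1 the integrand is exp(-t)/t·t^(s-1)
between 1 and 3/2 the integrand is log(t)/t**2·t^(s-1)

on [0, 1/2): 1/sqrt(t)
on [1/2, 1): exp(-t)/t
on [1, 3/2): log(t)/t**2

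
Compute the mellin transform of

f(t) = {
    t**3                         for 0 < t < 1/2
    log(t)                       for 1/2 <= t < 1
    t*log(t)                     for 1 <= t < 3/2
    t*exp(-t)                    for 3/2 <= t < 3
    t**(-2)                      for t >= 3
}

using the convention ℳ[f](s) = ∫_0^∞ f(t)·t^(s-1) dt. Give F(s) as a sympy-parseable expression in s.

(72*2**s*(s - 2)*(s + 1)**2*(s + 3)*(2*s - (s + 1)**2 + 1)*uppergamma(s + 1, 3/2) - 72*2**s*(s - 2)*(s + 1)**2*(s + 3)*(2*s - (s + 1)**2 + 1)*uppergamma(s + 1, 3) + 72*2**s*(s - 2)*(s + 1)**2*(s + 3) + 72*2**s*(s - 2)*(s + 3)*(2*s - (s + 1)**2 + 1) + 3**s*(s - 2)*(s + 1)*(s + 3)*(-108*log(2) + 108*log(3))*(2*s - (s + 1)**2 + 1) - 108*3**s*(s - 2)*(s + 3)*(2*s - (s + 1)**2 + 1) - 8*6**s*(s + 1)**2*(s + 3)*(2*s - (s + 1)**2 + 1) - 72*(s - 2)*(s + 1)**3*(s + 3)*log(2) - 72*(s - 2)*(s + 1)**2*(s + 3) + 72*(s - 2)*(s + 1)**2*(s + 3)*log(2) + 9*(s - 2)*(s + 1)**2*(2*s - (s + 1)**2 + 1))/(72*2**s*(s - 2)*(s + 1)**2*(s + 3)*(2*s - (s + 1)**2 + 1))
  -3 < Re(s) < 2

invert the shared t-power to get t**4 on [0, 1/2); t*log(t) on [1/2, 1); t**2*log(t) on [1, 3/2); …
invert the shared t-power to get t**2 on [0, 1/2); log(t)/t on [1/2, 1); log(t) on [1, 3/2); …
split f at 1/2, 1, 3/2, 3: ℳ[f](s) collects 5 kernel integrals
segment [0, 1/2) carries t**3; integrate it
segment 1/2 to 1 holds log(t); add its integral
the [1, 3/2) slice contributes ∫ t*log(t)·t^(s-1) dt
on [3/2, 3) integrate f = t*exp(-t) against the kernel
∫ over [3, ∞) of t**(-2)·t^(s-1) joins the sum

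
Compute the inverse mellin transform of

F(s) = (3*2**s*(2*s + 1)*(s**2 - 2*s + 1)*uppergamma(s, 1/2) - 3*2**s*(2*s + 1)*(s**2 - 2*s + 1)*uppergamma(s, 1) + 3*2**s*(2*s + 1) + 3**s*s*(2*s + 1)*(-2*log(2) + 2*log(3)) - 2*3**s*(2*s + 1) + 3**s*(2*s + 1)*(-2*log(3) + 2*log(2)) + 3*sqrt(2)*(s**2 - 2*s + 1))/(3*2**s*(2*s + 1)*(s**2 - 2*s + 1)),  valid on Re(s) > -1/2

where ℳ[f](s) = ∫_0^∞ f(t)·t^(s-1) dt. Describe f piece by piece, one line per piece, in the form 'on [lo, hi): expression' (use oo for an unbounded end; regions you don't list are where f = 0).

on [0, 1/2): sqrt(t)
on [1/2, 1): exp(-t)
on [1, 3/2): log(t)/t

breakpoints 1/2, 1: one integral from each of the 3 segments
on [0, 1/2) integrate f = sqrt(t) against the kernel
∫ over [1/2, 1) of exp(-t)·t^(s-1) joins the sum
∫ log(t)/t·t^(s-1) over [1, 3/2)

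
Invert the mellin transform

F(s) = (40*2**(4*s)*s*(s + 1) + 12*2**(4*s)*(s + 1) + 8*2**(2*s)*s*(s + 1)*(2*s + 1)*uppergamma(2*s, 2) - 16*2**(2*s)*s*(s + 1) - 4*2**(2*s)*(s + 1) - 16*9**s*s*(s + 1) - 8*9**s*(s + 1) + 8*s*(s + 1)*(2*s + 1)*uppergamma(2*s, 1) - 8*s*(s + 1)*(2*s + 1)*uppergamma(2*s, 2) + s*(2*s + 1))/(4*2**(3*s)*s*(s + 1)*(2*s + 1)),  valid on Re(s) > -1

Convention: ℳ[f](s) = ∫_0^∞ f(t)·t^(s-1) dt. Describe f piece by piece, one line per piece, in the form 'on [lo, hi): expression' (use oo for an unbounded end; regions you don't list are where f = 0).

on [0, 1/8): 2*t
on [1/8, 1/2): exp(-2*sqrt(2)*sqrt(t))
on [1/2, 9/8): sqrt(2)*sqrt(t) + 1
on [9/8, 2): sqrt(2)*sqrt(t) + 3
on [2, oo): exp(-sqrt(2)*sqrt(t))

strip the common scale on t: t on [0, 1/4); exp(-2*sqrt(t)) on [1/4, 1); sqrt(t) + 1 on [1, 9/4); …
back out the power substitution: t**2 on [0, 1/2); exp(-2*t) on [1/2, 1); t + 1 on [1, 3/2); …
decompose at 1/8, 1/2, 9/8, 2; ℳ[f](s) sums the 5 pieces' integrals
for t in [0, 1/8): the term is ∫ 2*t·t^(s-1)
[1/8, 1/2) adds the kernel integral of exp(-2*sqrt(2)*sqrt(t))
∫ (sqrt(2)*sqrt(t) + 1)·t^(s-1) over [1/2, 9/8)
between 9/8 and 2 the integrand is (sqrt(2)*sqrt(t) + 3)·t^(s-1)
segment 2 to ∞ holds exp(-sqrt(2)*sqrt(t)); add its integral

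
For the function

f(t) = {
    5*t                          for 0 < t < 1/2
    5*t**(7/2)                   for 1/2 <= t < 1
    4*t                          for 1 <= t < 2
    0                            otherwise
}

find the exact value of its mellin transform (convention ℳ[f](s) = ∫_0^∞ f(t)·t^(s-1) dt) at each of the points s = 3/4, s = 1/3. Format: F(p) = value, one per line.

F(3/4) = -132/119 + 5*2**(1/4)/7 + 4317*2**(3/4)/952
F(1/3) = -39/23 - 15*2**(1/6)/184 + 15*2**(2/3)/16 + 6*2**(1/3)

the 3 pieces separated at 1/2, 1 each add one integral
segment [0, 1/2) carries 5*t; integrate it
on [1/2, 1) integrate f = 5*t**(7/2) against the kernel
segment 1 to 2 holds 4*t; add its integral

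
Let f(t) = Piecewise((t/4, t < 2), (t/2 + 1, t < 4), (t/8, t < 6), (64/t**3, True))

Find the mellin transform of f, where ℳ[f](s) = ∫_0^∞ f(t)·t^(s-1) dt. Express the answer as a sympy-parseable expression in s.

peel off the common scale on t: t/2 on [0, 1); t + 1 on [1, 2); t/4 on [2, 3); …
reversing the common scale on t: t on [0, 1/2); 2*t + 1 on [1/2, 1); t/2 on [1, 3/2); …
decompose at 2, 4, 6; ℳ[f](s) sums the 4 pieces' integrals
∫ over [0, 2) of t/4·t^(s-1) joins the sum
over [2, 4), the kernel integral of (t/2 + 1) enters the sum
segment [4, 6) carries t/8; integrate it
∫ 64/t**3·t^(s-1) over [6, ∞)

2**s*(270*2**s*s*(s - 3) + 108*2**s*(s - 3) + 81*3**s*s*(s - 3) - 32*3**s*s*(s + 1) - 162*s*(s - 3) - 108*s + 324)/(108*s*(s - 3)*(s + 1))
  -1 < Re(s) < 3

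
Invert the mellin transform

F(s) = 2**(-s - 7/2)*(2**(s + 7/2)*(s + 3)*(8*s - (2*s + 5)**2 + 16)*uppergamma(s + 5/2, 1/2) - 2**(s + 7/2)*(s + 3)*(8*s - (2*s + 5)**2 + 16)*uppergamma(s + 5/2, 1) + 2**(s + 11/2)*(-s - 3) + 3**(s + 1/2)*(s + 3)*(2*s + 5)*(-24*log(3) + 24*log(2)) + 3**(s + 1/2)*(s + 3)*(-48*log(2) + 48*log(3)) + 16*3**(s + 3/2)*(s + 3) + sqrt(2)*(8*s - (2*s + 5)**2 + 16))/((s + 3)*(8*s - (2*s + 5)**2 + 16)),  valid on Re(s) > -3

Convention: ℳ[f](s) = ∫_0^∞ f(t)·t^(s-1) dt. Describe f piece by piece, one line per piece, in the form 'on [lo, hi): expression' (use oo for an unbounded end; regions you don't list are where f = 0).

reversing the shared t-power: t**(5/2) on [0, 1/2); t**2*exp(-t) on [1/2, 1); t*log(t) on [1, 3/2)
remove the shared t-power first: sqrt(t) on [0, 1/2); exp(-t) on [1/2, 1); log(t)/t on [1, 3/2)
integrate the 3 segments split at 1/2, 1, then add the results
for t in [0, 1/2): the term is ∫ t**3·t^(s-1)
segment [1/2, 1) carries t**(5/2)*exp(-t); integrate it
segment 1 to 3/2 holds t**(3/2)*log(t); add its integral

on [0, 1/2): t**3
on [1/2, 1): t**(5/2)*exp(-t)
on [1, 3/2): t**(3/2)*log(t)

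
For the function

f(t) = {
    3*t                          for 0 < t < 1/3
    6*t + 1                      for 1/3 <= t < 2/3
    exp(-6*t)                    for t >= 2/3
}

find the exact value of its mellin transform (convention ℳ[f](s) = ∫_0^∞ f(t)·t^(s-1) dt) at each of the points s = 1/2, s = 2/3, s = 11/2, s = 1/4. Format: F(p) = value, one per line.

F(1/2) = sqrt(3)*(-16 + 3*sqrt(2)*sqrt(pi)*erfc(2) + 28*sqrt(2))/18
F(2/3) = 12**(1/3)*(-21*2**(1/3) + 5*2**(2/3)*uppergamma(2/3, 4) + 78)/60
F(11/2) = sqrt(3)*(sqrt(2)*(135135*sqrt(pi)*exp(4)*erfc(2) + 9266972)/213497856 + (-98304 + 7471104*sqrt(2))*exp(4)/213497856)*exp(-4)
F(1/4) = -8*3**(3/4)/5 + 6**(3/4)*uppergamma(1/4, 4)/6 + 12*2**(1/4)*3**(3/4)/5

remove the common scale on t first: t on [0, 1); 2*t + 1 on [1, 2); exp(-2*t) on [2, ∞)
slice at 1/3, 2/3, transform all 3 pieces, and sum them
∫ over [0, 1/3) of 3*t·t^(s-1) joins the sum
the [1/3, 2/3) slice contributes ∫ (6*t + 1)·t^(s-1) dt
over [2/3, ∞), the kernel integral of exp(-6*t) enters the sum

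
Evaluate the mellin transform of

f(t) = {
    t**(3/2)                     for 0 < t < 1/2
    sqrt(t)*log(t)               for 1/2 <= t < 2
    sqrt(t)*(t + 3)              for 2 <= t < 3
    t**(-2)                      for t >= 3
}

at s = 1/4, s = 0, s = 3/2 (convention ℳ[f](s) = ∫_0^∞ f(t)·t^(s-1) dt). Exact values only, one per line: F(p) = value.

remove the shared t-power first: t on [0, 1/2); log(t) on [1/2, 2); t + 3 on [2, 3); …
the 4 pieces separated at 1/2, 2, 3 each add one integral
segment 0 to 1/2 holds t**(3/2); add its integral
between 1/2 and 2 the integrand is sqrt(t)*log(t)·t^(s-1)
piece [2, 3): integrate sqrt(t)*(t + 3) against the kernel
over [3, ∞), the kernel integral of t**(-2) enters the sum

F(1/4) = 2**(1/4)*(-436*sqrt(2) + 2*2**(3/4)*3**(1/4) + 65 + log(2**(42 + 84*sqrt(2))) + 180*6**(3/4))/63
F(0) = sqrt(2)*(-330 + sqrt(2) + 108*log(2) + 144*sqrt(6))/36
F(3/2) = 2*sqrt(3)/3 + 17*log(2)/8 + 207/16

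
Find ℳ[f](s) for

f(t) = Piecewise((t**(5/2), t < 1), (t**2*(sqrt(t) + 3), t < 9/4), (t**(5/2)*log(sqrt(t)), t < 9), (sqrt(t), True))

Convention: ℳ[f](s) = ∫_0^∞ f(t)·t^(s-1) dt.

back out the shared t-power: sqrt(t) on [0, 1); sqrt(t) + 3 on [1, 9/4); sqrt(t)*log(sqrt(t)) on [9/4, 9); …
remove the power substitution first: t on [0, 1); t + 3 on [1, 3/2); t*log(t) on [3/2, 3); …
linearity at 1, 9/4, 9 turns ℳ[f](s) into 4 summed integrals
segment 0 to 1 holds t**(5/2); add its integral
[1, 9/4) adds the kernel integral of t**2*(sqrt(t) + 3)
on [9/4, 9): add ∫ t**(5/2)*log(sqrt(t))·t^(s-1) dt
piece [9, ∞): integrate sqrt(t) against the kernel

2**(-2*s - 4)*(-324*2**(2*s + 4)*(s + 2)*(2*s + 1)*(4*s + 4*(s + 2)**2 + 9) - 162*2**(2*s + 4)*(2*s + 1)*(4*s + 4*(s + 2)**2 + 9) - 324*3**(2*s + 4)*(s + 2)**2*(2*s + 1)*(2*s + 5)*log(3) + 324*3**(2*s + 4)*(s + 2)**2*(2*s + 1)*(2*s + 5)*log(2) - 162*3**(2*s + 4)*(s + 2)*(2*s + 1)*(2*s + 5)*log(3) + 162*3**(2*s + 4)*(s + 2)*(2*s + 1)*(2*s + 5)*log(2) + 162*3**(2*s + 4)*(s + 2)*(2*s + 1)*(2*s + 5) + 486*3**(2*s + 4)*(s + 2)*(2*s + 1)*(4*s + 4*(s + 2)**2 + 9) + 162*3**(2*s + 4)*(2*s + 1)*(4*s + 4*(s + 2)**2 + 9) + 648*6**(2*s + 4)*(s + 2)**2*(2*s + 1)*(2*s + 5)*log(3) - 324*6**(2*s + 4)*(s + 2)*(2*s + 1)*(2*s + 5) + 324*6**(2*s + 4)*(s + 2)*(2*s + 1)*(2*s + 5)*log(3) - 4*6**(2*s + 4)*(s + 2)*(2*s + 5)*(4*s + 4*(s + 2)**2 + 9))/(54*(s + 2)*(2*s + 1)*(2*s + 5)*(4*s + 4*(s + 2)**2 + 9))
  -5/2 < Re(s) < -1/2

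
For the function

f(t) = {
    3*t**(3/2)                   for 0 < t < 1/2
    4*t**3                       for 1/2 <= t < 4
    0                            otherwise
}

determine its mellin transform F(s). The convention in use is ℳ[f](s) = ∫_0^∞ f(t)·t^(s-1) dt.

integrate the 2 segments split at 1/2, then add the results
∫ over [0, 1/2) of 3*t**(3/2)·t^(s-1) joins the sum
over [1/2, 4), the kernel integral of 4*t**3 enters the sum

(512*2**(2*s)*(2*s + 3) + 3*2**(1/2 - s)*(s + 3) - (2*s + 3)/2**s)/(2*(s + 3)*(2*s + 3))
  Re(s) > -3/2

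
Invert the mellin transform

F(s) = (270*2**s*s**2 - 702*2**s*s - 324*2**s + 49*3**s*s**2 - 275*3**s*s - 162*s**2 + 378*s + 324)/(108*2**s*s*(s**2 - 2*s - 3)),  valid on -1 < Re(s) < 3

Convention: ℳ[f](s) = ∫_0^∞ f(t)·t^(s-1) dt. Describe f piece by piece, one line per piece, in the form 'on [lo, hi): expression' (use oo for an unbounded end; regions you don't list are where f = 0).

breakpoints 1/2, 1, 3/2: one integral from each of the 4 segments
on [0, 1/2): add ∫ t·t^(s-1) dt
segment [1/2, 1) carries (2*t + 1); integrate it
[1, 3/2) adds the kernel integral of t/2
segment [3/2, ∞) carries t**(-3); integrate it

on [0, 1/2): t
on [1/2, 1): 2*t + 1
on [1, 3/2): t/2
on [3/2, oo): t**(-3)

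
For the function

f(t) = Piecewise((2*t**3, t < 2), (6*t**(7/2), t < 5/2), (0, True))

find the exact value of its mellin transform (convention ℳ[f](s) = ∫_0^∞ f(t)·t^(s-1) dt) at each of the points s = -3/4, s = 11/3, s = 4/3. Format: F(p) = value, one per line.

F(-3/4) = 2**(1/4)*(-864*sqrt(2) + 352 + 675*5**(3/4))/99
F(11/3) = -4608*2**(1/6)/43 + 96*2**(2/3)/5 + 703125*2**(5/6)*5**(1/6)/2752
F(4/3) = -576*2**(5/6)/29 + 96*2**(1/3)/13 + 5625*2**(1/6)*5**(5/6)/232

linearity at 2 turns ℳ[f](s) into 2 summed integrals
[0, 2) adds the kernel integral of 2*t**3
segment [2, 5/2) carries 6*t**(7/2); integrate it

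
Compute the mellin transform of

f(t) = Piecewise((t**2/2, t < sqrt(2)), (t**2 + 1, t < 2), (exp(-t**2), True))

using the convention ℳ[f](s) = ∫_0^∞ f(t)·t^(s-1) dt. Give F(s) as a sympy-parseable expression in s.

the power substitution comes off first: t/2 on [0, 2); t + 1 on [2, 4); exp(-t) on [4, ∞)
undo the common scale on t: t on [0, 1); 2*t + 1 on [1, 2); exp(-2*t) on [2, ∞)
the 3 pieces separated at sqrt(2), 2 each add one integral
[0, sqrt(2)) adds the kernel integral of t**2/2
∫ over [sqrt(2), 2) of (t**2 + 1)·t^(s-1) joins the sum
∫ exp(-t**2)·t^(s-1) over [2, ∞)

(-4*2**(s/2)*s - 4*2**(s/2) + 10*2**s*s + 4*2**s + s**2*uppergamma(s/2, 4) + 2*s*uppergamma(s/2, 4))/(2*s*(s + 2))
  Re(s) > -2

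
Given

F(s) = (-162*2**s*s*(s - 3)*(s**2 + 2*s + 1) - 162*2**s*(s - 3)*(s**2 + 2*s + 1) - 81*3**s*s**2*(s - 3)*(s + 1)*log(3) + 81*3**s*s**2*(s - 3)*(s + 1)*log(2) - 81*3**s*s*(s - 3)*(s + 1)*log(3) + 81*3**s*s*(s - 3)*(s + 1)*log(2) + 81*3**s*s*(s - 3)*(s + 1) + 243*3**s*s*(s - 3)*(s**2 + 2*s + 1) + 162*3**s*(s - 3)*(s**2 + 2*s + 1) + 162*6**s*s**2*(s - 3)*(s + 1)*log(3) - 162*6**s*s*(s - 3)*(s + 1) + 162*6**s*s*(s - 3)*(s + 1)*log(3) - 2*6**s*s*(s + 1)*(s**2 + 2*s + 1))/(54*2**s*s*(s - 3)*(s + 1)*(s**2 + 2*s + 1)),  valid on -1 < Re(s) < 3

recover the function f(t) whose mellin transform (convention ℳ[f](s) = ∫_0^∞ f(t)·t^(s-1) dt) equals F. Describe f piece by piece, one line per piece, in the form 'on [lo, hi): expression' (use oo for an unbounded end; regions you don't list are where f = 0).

on [0, 1): t
on [1, 3/2): t + 3
on [3/2, 3): t*log(t)
on [3, oo): t**(-3)

cuts at 1, 3/2, 3: linearity sums the 4 kernel integrals
∫ over [0, 1) of t·t^(s-1) joins the sum
between 1 and 3/2 the integrand is (t + 3)·t^(s-1)
on [3/2, 3): add ∫ t*log(t)·t^(s-1) dt
over [3, ∞), the kernel integral of t**(-3) enters the sum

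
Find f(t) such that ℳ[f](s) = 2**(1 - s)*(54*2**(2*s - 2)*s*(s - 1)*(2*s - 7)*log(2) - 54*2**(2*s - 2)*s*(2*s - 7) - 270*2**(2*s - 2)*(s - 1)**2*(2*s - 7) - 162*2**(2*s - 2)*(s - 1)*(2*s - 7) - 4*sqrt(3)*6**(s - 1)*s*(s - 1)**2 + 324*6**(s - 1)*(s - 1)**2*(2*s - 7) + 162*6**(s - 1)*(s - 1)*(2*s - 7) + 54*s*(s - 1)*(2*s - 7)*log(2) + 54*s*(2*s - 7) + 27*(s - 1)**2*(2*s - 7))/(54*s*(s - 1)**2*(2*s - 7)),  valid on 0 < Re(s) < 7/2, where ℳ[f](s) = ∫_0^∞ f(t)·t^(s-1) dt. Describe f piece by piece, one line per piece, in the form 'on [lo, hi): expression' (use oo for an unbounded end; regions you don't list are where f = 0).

on [0, 1/2): 1
on [1/2, 2): log(t)/t
on [2, 3): (t + 3)/t
on [3, oo): t**(-7/2)

strip the shared t-power: t on [0, 1/2); log(t) on [1/2, 2); t + 3 on [2, 3); …
integrate the 4 segments split at 1/2, 2, 3, then add the results
piece [0, 1/2): integrate 1 against the kernel
on [1/2, 2) integrate f = log(t)/t against the kernel
∫ (t + 3)/t·t^(s-1) over [2, 3)
[3, ∞) adds the kernel integral of t**(-7/2)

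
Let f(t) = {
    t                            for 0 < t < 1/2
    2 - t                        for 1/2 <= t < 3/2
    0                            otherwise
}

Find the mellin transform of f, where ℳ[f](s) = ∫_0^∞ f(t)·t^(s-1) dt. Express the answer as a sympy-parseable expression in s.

(3**s*s + 4*3**s - 2*s - 4)/(2*2**s*s*(s + 1))
  Re(s) > -1

along the cuts 1/2, ℳ[f](s) splits into 2 integrals
over [0, 1/2), the kernel integral of t enters the sum
the [1/2, 3/2) slice contributes ∫ (2 - t)·t^(s-1) dt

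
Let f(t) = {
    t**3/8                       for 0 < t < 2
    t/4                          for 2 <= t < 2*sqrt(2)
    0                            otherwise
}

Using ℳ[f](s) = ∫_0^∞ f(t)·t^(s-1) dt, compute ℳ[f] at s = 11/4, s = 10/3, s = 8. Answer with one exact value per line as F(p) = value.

remove the common scale on t first: t**3 on [0, 1); t/2 on [1, sqrt(2))
strip the shared t-power: t**2 on [0, 1); 1/2 on [1, sqrt(2))
reversing the power substitution: t on [0, 1); 1/2 on [1, 2)
f breaks at 2 into 2 integrals to sum
between 0 and 2 the integrand is t**3/8·t^(s-1)
segment 2 to 2*sqrt(2) holds t/4; add its integral

F(11/4) = 56*2**(3/4)/345 + 32*2**(5/8)/15
F(10/3) = 84*2**(1/3)/247 + 48*sqrt(2)/13
F(8) = 896/99 + 2048*sqrt(2)/9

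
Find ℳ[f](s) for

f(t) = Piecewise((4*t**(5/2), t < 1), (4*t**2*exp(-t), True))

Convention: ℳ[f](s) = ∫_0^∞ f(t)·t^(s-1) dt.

remove the common scale on t first: sqrt(2)*t**(5/2)/2 on [0, 2); t**2*exp(-t/2) on [2, ∞)
undo the shared t-power: sqrt(2)*sqrt(t)/2 on [0, 2); exp(-t/2) on [2, ∞)
invert the common scale on t to get sqrt(t) on [0, 1); exp(-t) on [1, ∞)
summing 2 kernel integrals split by 1 yields ℳ[f](s)
∫ 4*t**(5/2)·t^(s-1) over [0, 1)
[1, ∞) adds the kernel integral of 4*t**2*exp(-t)

4*((2*s + 5)*uppergamma(s + 2, 1) + 2)/(2*s + 5)
  Re(s) > -5/2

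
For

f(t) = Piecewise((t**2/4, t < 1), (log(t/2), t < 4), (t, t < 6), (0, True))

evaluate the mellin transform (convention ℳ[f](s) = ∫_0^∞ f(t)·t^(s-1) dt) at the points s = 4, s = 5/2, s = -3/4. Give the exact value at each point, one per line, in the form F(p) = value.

F(4) = 257*log(2)/4 + 320281/240
F(5/2) = -130649/3150 + 66*log(2)/5 + 432*sqrt(6)/7
F(-3/4) = -40*sqrt(2)/9 - 4*log(2)/3 - sqrt(2)*log(2)/3 + 89/45 + 4*6**(1/4)

the common scale on t comes off first: t**2 on [0, 1/2); log(t) on [1/2, 2); 2*t on [2, 3)
along the cuts 1, 4, ℳ[f](s) splits into 3 integrals
the [0, 1) slice contributes ∫ t**2/4·t^(s-1) dt
on [1, 4) integrate f = log(t/2) against the kernel
on [4, 6) integrate f = t against the kernel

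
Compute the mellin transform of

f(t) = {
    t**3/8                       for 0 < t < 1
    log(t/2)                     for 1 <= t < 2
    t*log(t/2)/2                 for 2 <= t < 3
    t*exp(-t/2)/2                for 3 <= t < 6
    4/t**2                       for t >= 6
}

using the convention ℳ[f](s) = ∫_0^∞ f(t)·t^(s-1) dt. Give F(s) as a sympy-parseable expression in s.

strip the common scale on t: t**3 on [0, 1/2); log(t) on [1/2, 1); t*log(t) on [1, 3/2); …
invert the shared t-power to get t**2 on [0, 1/2); log(t)/t on [1/2, 1); log(t) on [1, 3/2); …
f breaks at 1, 2, 3, 6 into 5 integrals to sum
on [0, 1): add ∫ t**3/8·t^(s-1) dt
segment 1 to 2 holds log(t/2); add its integral
between 2 and 3 the integrand is t*log(t/2)/2·t^(s-1)
between 3 and 6 the integrand is t*exp(-t/2)/2·t^(s-1)
the [6, ∞) slice contributes ∫ 4/t**2·t^(s-1) dt

(72*2**s*(s - 2)*(s + 1)**2*(s + 3)*(2*s - (s + 1)**2 + 1)*uppergamma(s + 1, 3/2) - 72*2**s*(s - 2)*(s + 1)**2*(s + 3)*(2*s - (s + 1)**2 + 1)*uppergamma(s + 1, 3) + 72*2**s*(s - 2)*(s + 1)**2*(s + 3) + 72*2**s*(s - 2)*(s + 3)*(2*s - (s + 1)**2 + 1) + 3**s*(s - 2)*(s + 1)*(s + 3)*(-108*log(2) + 108*log(3))*(2*s - (s + 1)**2 + 1) - 108*3**s*(s - 2)*(s + 3)*(2*s - (s + 1)**2 + 1) - 8*6**s*(s + 1)**2*(s + 3)*(2*s - (s + 1)**2 + 1) - 72*(s - 2)*(s + 1)**3*(s + 3)*log(2) - 72*(s - 2)*(s + 1)**2*(s + 3) + 72*(s - 2)*(s + 1)**2*(s + 3)*log(2) + 9*(s - 2)*(s + 1)**2*(2*s - (s + 1)**2 + 1))/(72*(s - 2)*(s + 1)**2*(s + 3)*(2*s - (s + 1)**2 + 1))
  -3 < Re(s) < 2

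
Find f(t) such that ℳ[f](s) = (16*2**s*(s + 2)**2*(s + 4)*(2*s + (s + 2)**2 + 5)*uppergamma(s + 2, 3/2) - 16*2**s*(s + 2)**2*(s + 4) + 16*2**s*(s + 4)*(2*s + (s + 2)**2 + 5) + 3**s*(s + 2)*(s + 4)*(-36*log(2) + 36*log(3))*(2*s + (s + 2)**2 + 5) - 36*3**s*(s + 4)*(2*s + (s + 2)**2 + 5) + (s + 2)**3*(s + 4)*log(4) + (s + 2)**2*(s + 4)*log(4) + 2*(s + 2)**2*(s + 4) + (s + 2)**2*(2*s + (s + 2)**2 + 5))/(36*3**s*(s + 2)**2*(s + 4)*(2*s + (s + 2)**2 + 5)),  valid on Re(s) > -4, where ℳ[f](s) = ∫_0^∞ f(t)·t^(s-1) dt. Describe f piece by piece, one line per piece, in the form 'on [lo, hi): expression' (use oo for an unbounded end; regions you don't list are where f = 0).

strip the shared t-power: 9*t**3/4 on [0, 1/3); 3*t**2*log(3*t/2)/2 on [1/3, 2/3); t*log(3*t/2) on [2/3, 1); …
invert the shared t-power to get 9*t**2/4 on [0, 1/3); 3*t*log(3*t/2)/2 on [1/3, 2/3); log(3*t/2) on [2/3, 1); …
the common scale on t comes off first: t**2 on [0, 1/2); t*log(t) on [1/2, 1); log(t) on [1, 3/2); …
cuts at 1/3, 2/3, 1: linearity sums the 4 kernel integrals
for t in [0, 1/3): the term is ∫ 9*t**4/4·t^(s-1)
segment [1/3, 2/3) carries 3*t**3*log(3*t/2)/2; integrate it
the [2/3, 1) slice contributes ∫ t**2*log(3*t/2)·t^(s-1) dt
on [1, ∞): add ∫ t**2*exp(-3*t/2)·t^(s-1) dt

on [0, 1/3): 9*t**4/4
on [1/3, 2/3): 3*t**3*log(3*t/2)/2
on [2/3, 1): t**2*log(3*t/2)
on [1, oo): t**2*exp(-3*t/2)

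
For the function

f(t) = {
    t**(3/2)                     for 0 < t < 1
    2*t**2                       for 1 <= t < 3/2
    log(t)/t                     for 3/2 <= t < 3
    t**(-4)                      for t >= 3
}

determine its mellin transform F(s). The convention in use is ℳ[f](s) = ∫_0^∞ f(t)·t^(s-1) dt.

cuts at 1, 3/2, 3: linearity sums the 4 kernel integrals
∫ over [0, 1) of t**(3/2)·t^(s-1) joins the sum
segment 1 to 3/2 holds 2*t**2; add its integral
segment 3/2 to 3 holds log(t)/t; add its integral
[3, ∞) adds the kernel integral of t**(-4)

(324*2**s*(s - 4)*(s + 2)*(s**2 - 2*s + 1) - 324*2**s*(s - 4)*(2*s + 3)*(s**2 - 2*s + 1) - 108*3**s*s*(s - 4)*(s + 2)*(2*s + 3)*log(3) + 108*3**s*s*(s - 4)*(s + 2)*(2*s + 3)*log(2) - 108*3**s*(s - 4)*(s + 2)*(2*s + 3)*log(2) + 108*3**s*(s - 4)*(s + 2)*(2*s + 3) + 108*3**s*(s - 4)*(s + 2)*(2*s + 3)*log(3) + 729*3**s*(s - 4)*(2*s + 3)*(s**2 - 2*s + 1) + 54*6**s*s*(s - 4)*(s + 2)*(2*s + 3)*log(3) - 54*6**s*(s - 4)*(s + 2)*(2*s + 3)*log(3) - 54*6**s*(s - 4)*(s + 2)*(2*s + 3) - 2*6**s*(s + 2)*(2*s + 3)*(s**2 - 2*s + 1))/(162*2**s*(s - 4)*(s + 2)*(2*s + 3)*(s**2 - 2*s + 1))
  -3/2 < Re(s) < 4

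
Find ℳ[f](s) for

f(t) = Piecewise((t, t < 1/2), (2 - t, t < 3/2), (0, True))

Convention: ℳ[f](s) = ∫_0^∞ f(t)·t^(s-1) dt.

(3**s*s + 4*3**s - 2*s - 4)/(2*2**s*s*(s + 1))
  Re(s) > -1

summing 2 kernel integrals split by 1/2 yields ℳ[f](s)
for t in [0, 1/2): the term is ∫ t·t^(s-1)
on [1/2, 3/2): add ∫ (2 - t)·t^(s-1) dt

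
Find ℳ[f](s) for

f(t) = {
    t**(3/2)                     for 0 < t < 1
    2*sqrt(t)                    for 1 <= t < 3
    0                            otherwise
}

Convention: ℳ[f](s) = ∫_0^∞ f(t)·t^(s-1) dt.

(4*sqrt(3)*3**s*(2*s + 3) - 4*s - 10)/((2*s + 1)*(2*s + 3))
  Re(s) > -3/2

f breaks at 1 into 2 integrals to sum
the [0, 1) slice contributes ∫ t**(3/2)·t^(s-1) dt
∫ over [1, 3) of 2*sqrt(t)·t^(s-1) joins the sum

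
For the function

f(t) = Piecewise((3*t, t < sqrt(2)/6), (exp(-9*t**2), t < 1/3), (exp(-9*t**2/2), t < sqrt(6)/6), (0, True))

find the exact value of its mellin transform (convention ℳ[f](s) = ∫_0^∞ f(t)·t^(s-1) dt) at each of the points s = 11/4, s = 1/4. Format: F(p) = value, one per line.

F(11/4) = 3**(1/4)*(-2**(3/8)*uppergamma(11/8, 3/4)/27 - uppergamma(11/8, 1)/54 + 2**(1/8)/405 + uppergamma(11/8, 1/2)/54 + 2**(3/8)*uppergamma(11/8, 1/2)/27)
F(1/4) = 3**(3/4)*(-5*2**(1/8)*uppergamma(1/8, 3/4) - 5*uppergamma(1/8, 1) + 5*uppergamma(1/8, 1/2) + 5*2**(1/8)*uppergamma(1/8, 1/2) + 4*2**(3/8))/30

undo the common scale on t: t on [0, sqrt(2)/2); exp(-t**2) on [sqrt(2)/2, 1); exp(-t**2/2) on [1, sqrt(6)/2)
invert the power substitution to get sqrt(t) on [0, 1/2); exp(-t) on [1/2, 1); exp(-t/2) on [1, 3/2)
cuts at sqrt(2)/6, 1/3: linearity sums the 3 kernel integrals
∫ over [0, sqrt(2)/6) of 3*t·t^(s-1) joins the sum
on [sqrt(2)/6, 1/3): add ∫ exp(-9*t**2)·t^(s-1) dt
[1/3, sqrt(6)/6) adds the kernel integral of exp(-9*t**2/2)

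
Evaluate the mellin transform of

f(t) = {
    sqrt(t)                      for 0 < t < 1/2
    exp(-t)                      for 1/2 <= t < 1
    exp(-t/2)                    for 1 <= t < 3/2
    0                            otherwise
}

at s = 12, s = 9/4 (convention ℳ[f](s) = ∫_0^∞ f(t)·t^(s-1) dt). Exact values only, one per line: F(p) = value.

F(12) = -354434904271143*exp(-3/4)/1024 - 108505112*exp(-1) + sqrt(2)/102400 + 552203144321471*exp(-1/2)/2048
F(9/4) = -4*2**(1/4)*uppergamma(9/4, 3/4) - uppergamma(9/4, 1) + 2**(1/4)/22 + uppergamma(9/4, 1/2) + 4*2**(1/4)*uppergamma(9/4, 1/2)

along the cuts 1/2, 1, ℳ[f](s) splits into 3 integrals
on [0, 1/2) integrate f = sqrt(t) against the kernel
segment 1/2 to 1 holds exp(-t); add its integral
∫ exp(-t/2)·t^(s-1) over [1, 3/2)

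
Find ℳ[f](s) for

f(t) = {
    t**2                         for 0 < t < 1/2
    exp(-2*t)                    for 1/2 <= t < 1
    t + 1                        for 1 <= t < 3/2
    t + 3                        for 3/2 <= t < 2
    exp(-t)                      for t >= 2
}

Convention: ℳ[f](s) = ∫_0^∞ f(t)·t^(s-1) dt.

(20*2**(2*s)*s*(s + 2) + 12*2**(2*s)*(s + 2) + 4*2**s*s*(s + 1)*(s + 2)*uppergamma(s, 2) - 8*2**s*s*(s + 2) - 4*2**s*(s + 2) - 8*3**s*s*(s + 2) - 8*3**s*(s + 2) + 4*s*(s + 1)*(s + 2)*uppergamma(s, 1) - 4*s*(s + 1)*(s + 2)*uppergamma(s, 2) + s*(s + 1))/(4*2**s*s*(s + 1)*(s + 2))
  Re(s) > -2

linearity at 1/2, 1, 3/2, 2 turns ℳ[f](s) into 5 summed integrals
segment 0 to 1/2 holds t**2; add its integral
on [1/2, 1) integrate f = exp(-2*t) against the kernel
∫ (t + 1)·t^(s-1) over [1, 3/2)
∫ (t + 3)·t^(s-1) over [3/2, 2)
between 2 and ∞ the integrand is exp(-t)·t^(s-1)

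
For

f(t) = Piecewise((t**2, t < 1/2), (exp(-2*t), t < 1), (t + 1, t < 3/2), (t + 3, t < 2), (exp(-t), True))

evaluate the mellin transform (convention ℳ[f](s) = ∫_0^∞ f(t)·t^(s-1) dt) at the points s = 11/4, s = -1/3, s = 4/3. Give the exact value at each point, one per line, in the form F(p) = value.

F(11/4) = 2**(1/4)*(-20520*3**(3/4) - 7904*2**(3/4) - 3135*uppergamma(11/4, 2) + 165 + 3135*uppergamma(11/4, 1) + 12540*2**(3/4)*uppergamma(11/4, 2) + 162944*sqrt(2))/25080
F(-1/3) = 2**(1/3)*(-3*2**(1/3) - uppergamma(-1/3, 2) + 2**(2/3)*uppergamma(-1/3, 2)/2 + 3/20 + uppergamma(-1/3, 1) + 3*2**(2/3)/4 + 2*3**(2/3))
F(4/3) = 2**(2/3)*(-1260*3**(1/3) - 660*2**(1/3) - 280*uppergamma(4/3, 2) + 21 + 280*uppergamma(4/3, 1) + 560*2**(1/3)*uppergamma(4/3, 2) + 3480*2**(2/3))/1120

decompose at 1/2, 1, 3/2, 2; ℳ[f](s) sums the 5 pieces' integrals
on [0, 1/2): add ∫ t**2·t^(s-1) dt
[1/2, 1) adds the kernel integral of exp(-2*t)
between 1 and 3/2 the integrand is (t + 1)·t^(s-1)
on [3/2, 2): add ∫ (t + 3)·t^(s-1) dt
piece [2, ∞): integrate exp(-t) against the kernel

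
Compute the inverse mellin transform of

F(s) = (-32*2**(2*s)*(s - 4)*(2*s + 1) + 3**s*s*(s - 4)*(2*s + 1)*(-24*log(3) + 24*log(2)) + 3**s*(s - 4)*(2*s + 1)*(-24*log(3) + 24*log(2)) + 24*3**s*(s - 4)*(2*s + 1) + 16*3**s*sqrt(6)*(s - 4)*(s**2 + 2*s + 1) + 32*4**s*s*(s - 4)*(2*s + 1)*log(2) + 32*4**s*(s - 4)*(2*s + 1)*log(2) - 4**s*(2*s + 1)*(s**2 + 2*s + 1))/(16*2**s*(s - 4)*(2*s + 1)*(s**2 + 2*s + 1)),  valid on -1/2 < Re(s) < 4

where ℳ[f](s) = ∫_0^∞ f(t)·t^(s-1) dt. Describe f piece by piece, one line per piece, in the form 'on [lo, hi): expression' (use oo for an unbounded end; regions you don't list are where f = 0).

along the cuts 3/2, 2, ℳ[f](s) splits into 3 integrals
∫ over [0, 3/2) of sqrt(t)·t^(s-1) joins the sum
∫ over [3/2, 2) of t*log(t)·t^(s-1) joins the sum
the [2, ∞) slice contributes ∫ t**(-4)·t^(s-1) dt

on [0, 3/2): sqrt(t)
on [3/2, 2): t*log(t)
on [2, oo): t**(-4)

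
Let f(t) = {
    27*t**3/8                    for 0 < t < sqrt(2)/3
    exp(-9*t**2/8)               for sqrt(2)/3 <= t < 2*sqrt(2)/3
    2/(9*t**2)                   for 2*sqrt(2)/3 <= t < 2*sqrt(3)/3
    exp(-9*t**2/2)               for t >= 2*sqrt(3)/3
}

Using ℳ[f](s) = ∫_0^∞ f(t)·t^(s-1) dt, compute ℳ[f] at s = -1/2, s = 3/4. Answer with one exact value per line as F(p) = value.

strip the common scale on t: t**3/8 on [0, sqrt(2)); exp(-t**2/8) on [sqrt(2), 2*sqrt(2)); 2/t**2 on [2*sqrt(2), 2*sqrt(3)); …
back out the common scale on t: t**3 on [0, sqrt(2)/2); exp(-t**2/2) on [sqrt(2)/2, sqrt(2)); 1/(2*t**2) on [sqrt(2), sqrt(3)); …
remove the power substitution first: t**(3/2) on [0, 1/2); exp(-t/2) on [1/2, 2); 1/(2*t) on [2, 3); …
f breaks at sqrt(2)/3, 2*sqrt(2)/3, 2*sqrt(3)/3 into 4 integrals to sum
on [0, sqrt(2)/3) integrate f = 27*t**3/8 against the kernel
for t in [sqrt(2)/3, 2*sqrt(2)/3): the term is ∫ exp(-9*t**2/8)·t^(s-1)
segment [2*sqrt(2)/3, 2*sqrt(3)/3) carries 2/(9*t**2); integrate it
the [2*sqrt(3)/3, ∞) slice contributes ∫ exp(-9*t**2/2)·t^(s-1) dt

F(-1/2) = 3**(3/4)*(-2**(1/4)*3**(3/4)*uppergamma(-1/4, 1)/12 - sqrt(6)/90 + 6**(3/4)*uppergamma(-1/4, 6)/12 + 2**(1/4)*3**(3/4)/20 + 54**(1/4)*uppergamma(-1/4, 1/4)/12)
F(3/4) = 3**(7/8)*(-4*6**(3/4) - 30*2**(1/8)*3**(3/8)*uppergamma(3/8, 1) + 15*6**(3/8)*uppergamma(3/8, 6) + 2*2**(7/8)*3**(3/8) + 12*2**(1/8)*3**(3/8) + 30*54**(1/8)*uppergamma(3/8, 1/4))/270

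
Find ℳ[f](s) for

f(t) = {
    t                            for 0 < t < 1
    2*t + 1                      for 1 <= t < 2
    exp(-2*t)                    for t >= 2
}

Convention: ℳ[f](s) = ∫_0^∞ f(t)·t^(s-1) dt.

summing 3 kernel integrals split by 1, 2 yields ℳ[f](s)
on [0, 1): add ∫ t·t^(s-1) dt
on [1, 2) integrate f = (2*t + 1) against the kernel
segment [2, ∞) carries exp(-2*t); integrate it

(2**s*s*(s + 1)*uppergamma(s, 4) - 2*4**s*s - 4**s + 5*8**s*s + 8**s)/(4**s*s*(s + 1))
  Re(s) > -1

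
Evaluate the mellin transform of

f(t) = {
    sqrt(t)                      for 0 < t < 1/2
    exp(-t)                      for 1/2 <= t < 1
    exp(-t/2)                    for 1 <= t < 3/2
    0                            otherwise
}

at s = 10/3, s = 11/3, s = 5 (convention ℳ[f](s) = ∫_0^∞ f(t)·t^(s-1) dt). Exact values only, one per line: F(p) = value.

F(10/3) = -8*2**(1/3)*uppergamma(10/3, 3/4) - uppergamma(10/3, 1) + 3*2**(1/6)/184 + uppergamma(10/3, 1/2) + 8*2**(1/3)*uppergamma(10/3, 1/2)
F(11/3) = -8*2**(2/3)*uppergamma(11/3, 3/4) - uppergamma(11/3, 1) + 3*2**(5/6)/400 + uppergamma(11/3, 1/2) + 8*2**(2/3)*uppergamma(11/3, 1/2)
F(5) = -12993*exp(-3/4)/8 - 65*exp(-1) + sqrt(2)/352 + 20889*exp(-1/2)/16

decompose at 1/2, 1; ℳ[f](s) sums the 3 pieces' integrals
[0, 1/2) adds the kernel integral of sqrt(t)
∫ exp(-t)·t^(s-1) over [1/2, 1)
between 1 and 3/2 the integrand is exp(-t/2)·t^(s-1)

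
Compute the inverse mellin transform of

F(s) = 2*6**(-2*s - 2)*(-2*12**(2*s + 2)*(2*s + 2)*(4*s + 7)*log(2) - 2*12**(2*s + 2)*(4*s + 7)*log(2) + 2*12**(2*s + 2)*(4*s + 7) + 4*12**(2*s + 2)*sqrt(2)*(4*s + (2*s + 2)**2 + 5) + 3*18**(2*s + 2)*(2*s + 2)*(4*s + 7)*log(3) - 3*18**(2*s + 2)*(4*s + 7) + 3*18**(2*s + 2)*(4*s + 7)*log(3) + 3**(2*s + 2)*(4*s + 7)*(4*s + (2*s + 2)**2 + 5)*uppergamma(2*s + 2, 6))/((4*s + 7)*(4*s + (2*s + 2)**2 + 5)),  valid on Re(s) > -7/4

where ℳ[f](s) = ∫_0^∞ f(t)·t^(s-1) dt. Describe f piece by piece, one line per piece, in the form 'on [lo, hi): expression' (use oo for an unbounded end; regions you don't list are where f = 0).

undo the power substitution: t**(7/2) on [0, 2); t**3*log(t) on [2, 3); t**2*exp(-2*t) on [3, ∞)
remove the shared t-power first: t**(3/2) on [0, 2); t*log(t) on [2, 3); exp(-2*t) on [3, ∞)
breakpoints 4, 9: one integral from each of the 3 segments
on [0, 4): add ∫ t**(7/4)·t^(s-1) dt
segment [4, 9) carries t**(3/2)*log(sqrt(t)); integrate it
piece [9, ∞): integrate t*exp(-2*sqrt(t)) against the kernel

on [0, 4): t**(7/4)
on [4, 9): t**(3/2)*log(sqrt(t))
on [9, oo): t*exp(-2*sqrt(t))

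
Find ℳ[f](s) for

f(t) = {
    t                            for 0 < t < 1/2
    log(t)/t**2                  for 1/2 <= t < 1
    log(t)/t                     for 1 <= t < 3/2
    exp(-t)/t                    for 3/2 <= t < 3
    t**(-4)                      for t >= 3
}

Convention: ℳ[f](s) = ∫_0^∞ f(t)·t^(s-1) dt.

2**(1 - s)*(108*2**(s - 1)*(s - 4)*(s - 1)**2*(s + 1)*(-2*s + (s - 1)**2 + 3)*uppergamma(s - 1, 3/2) - 108*2**(s - 1)*(s - 4)*(s - 1)**2*(s + 1)*(-2*s + (s - 1)**2 + 3)*uppergamma(s - 1, 3) - 108*2**(s - 1)*(s - 4)*(s - 1)**2*(s + 1) + 108*2**(s - 1)*(s - 4)*(s + 1)*(-2*s + (s - 1)**2 + 3) - 108*3**(s - 1)*(s - 4)*(s - 1)*(s + 1)*(-2*s + (s - 1)**2 + 3)*log(2) + 108*3**(s - 1)*(s - 4)*(s - 1)*(s + 1)*(-2*s + (s - 1)**2 + 3)*log(3) - 108*3**(s - 1)*(s - 4)*(s + 1)*(-2*s + (s - 1)**2 + 3) - 4*6**(s - 1)*(s - 1)**2*(s + 1)*(-2*s + (s - 1)**2 + 3) + 216*(s - 4)*(s - 1)**3*(s + 1)*log(2) - 216*(s - 4)*(s - 1)**2*(s + 1)*log(2) + 216*(s - 4)*(s - 1)**2*(s + 1) + 27*(s - 4)*(s - 1)**2*(-2*s + (s - 1)**2 + 3))/(108*(s - 4)*(s - 1)**2*(s + 1)*(-2*s + (s - 1)**2 + 3))
  -1 < Re(s) < 4

reversing the shared t-power: t**2 on [0, 1/2); log(t)/t on [1/2, 1); log(t) on [1, 3/2); …
slice at 1/2, 1, 3/2, 3, transform all 5 pieces, and sum them
segment [0, 1/2) carries t; integrate it
between 1/2 and 1 the integrand is log(t)/t**2·t^(s-1)
∫ over [1, 3/2) of log(t)/t·t^(s-1) joins the sum
piece [3/2, 3): integrate exp(-t)/t against the kernel
piece [3, ∞): integrate t**(-4) against the kernel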